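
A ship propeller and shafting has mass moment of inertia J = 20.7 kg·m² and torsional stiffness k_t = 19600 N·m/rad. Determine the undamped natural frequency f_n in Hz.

ω_n = √(k_t/J) = √(19600/20.7) = √946.9 = 30.77 rad/s.
f_n = ω_n/(2π) = 30.77/6.283 = 4.897 Hz.

4.90 Hz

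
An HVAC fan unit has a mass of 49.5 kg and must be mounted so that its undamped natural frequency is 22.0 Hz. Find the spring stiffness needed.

ω_n = 2πf_n = 2π × 22.0 = 138.2 rad/s.
k = m·ω_n² = 49.5 × 138.2² = 49.5 × 19110 = 945800 N/m.

946000 N/m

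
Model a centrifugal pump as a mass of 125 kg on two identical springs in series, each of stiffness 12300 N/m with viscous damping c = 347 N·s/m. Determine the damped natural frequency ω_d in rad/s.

Series springs: 1/k_eq = 2/12300, so k_eq = 12300/2 = 6150 N/m.
ω_n = √(k_eq/m) = √(6150/125) = 7.014 rad/s.
Critical damping c_c = 2√(k_eq·m) = 2√(6150 × 125) = 1754 N·s/m, so ζ = c/c_c = 347/1754 = 0.1979.
ω_d = ω_n√(1 − ζ²) = 7.014 × √(1 − 0.0392) = 6.876 rad/s.

6.88 rad/s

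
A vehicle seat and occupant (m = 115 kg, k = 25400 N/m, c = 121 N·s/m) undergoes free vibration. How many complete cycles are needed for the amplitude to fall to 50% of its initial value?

ζ = c/(2√(km)) = 121/(2√(25400 × 115)) = 121/3418 = 0.03540.
Logarithmic decrement δ = 2πζ/√(1 − ζ²) = 2π × 0.03540/√(1 − 0.00125) = 0.2226.
x_n/x₀ = e^(−nδ) ≤ 0.5; take ln: n ≥ ln(1/0.5)/δ = 0.6931/0.2226 = 3.114.
So 4 complete cycles are required.

4 cycles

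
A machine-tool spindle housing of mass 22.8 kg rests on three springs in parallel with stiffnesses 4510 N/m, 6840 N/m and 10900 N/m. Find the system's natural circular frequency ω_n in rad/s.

31.2 rad/s

Parallel springs add: k_eq = 4510 + 6840 + 10900 = 22250 N/m.
ω_n = √(k_eq/m) = √(22250/22.8) = √975.9 = 31.24 rad/s.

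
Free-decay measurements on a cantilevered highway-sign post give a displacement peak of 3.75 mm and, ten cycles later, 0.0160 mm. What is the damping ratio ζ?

0.0865

Logarithmic decrement δ = (1/n)·ln(x₀/x_n) = (1/10)·ln(3.75/0.0160) = (1/10)·ln(234.4) = 0.5457.
ζ = δ/√(4π² + δ²) = 0.5457/√(39.48 + 0.298) = 0.5457/6.307 = 0.08652.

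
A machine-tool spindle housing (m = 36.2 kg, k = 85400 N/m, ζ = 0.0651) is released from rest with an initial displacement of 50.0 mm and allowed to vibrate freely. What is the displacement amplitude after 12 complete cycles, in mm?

0.365 mm

Logarithmic decrement δ = 2πζ/√(1 − ζ²) = 2π × 0.06510/√(1 − 0.00424) = 0.4099.
After n cycles, x_n/x₀ = e^(−nδ), so x_12 = 50.0 × e^(−12 × 0.4099) = 50.0 × 0.007307 = 0.3654 mm.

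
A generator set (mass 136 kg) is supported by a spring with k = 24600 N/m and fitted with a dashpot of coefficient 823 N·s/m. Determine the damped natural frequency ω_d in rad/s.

ω_n = √(k/m) = √(24600/136) = 13.45 rad/s.
Critical damping c_c = 2√(k·m) = 2√(24600 × 136) = 3658 N·s/m, so ζ = c/c_c = 823/3658 = 0.2250.
ω_d = ω_n√(1 − ζ²) = 13.45 × √(1 − 0.0506) = 13.10 rad/s.

13.1 rad/s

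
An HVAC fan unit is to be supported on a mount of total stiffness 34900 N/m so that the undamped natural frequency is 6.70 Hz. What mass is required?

ω_n = 2πf_n = 2π × 6.70 = 42.10 rad/s.
m = k/ω_n² = 34900/42.10² = 34900/1772 = 19.69 kg.

19.7 kg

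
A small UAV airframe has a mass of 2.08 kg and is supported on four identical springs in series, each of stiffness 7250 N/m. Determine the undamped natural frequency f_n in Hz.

4.70 Hz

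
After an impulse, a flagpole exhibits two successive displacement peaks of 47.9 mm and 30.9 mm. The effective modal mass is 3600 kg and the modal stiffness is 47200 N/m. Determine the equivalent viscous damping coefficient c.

Logarithmic decrement δ = (1/n)·ln(x₀/x_n) = (1/1)·ln(47.9/30.9) = (1/1)·ln(1.550) = 0.4384.
ζ = δ/√(4π² + δ²) = 0.4384/√(39.48 + 0.192) = 0.4384/6.298 = 0.06960.
c = ζ · 2√(km) = 0.06960 × 2√(47200 × 3600) = 0.06960 × 26070 = 1814 N·s/m.

1810 N·s/m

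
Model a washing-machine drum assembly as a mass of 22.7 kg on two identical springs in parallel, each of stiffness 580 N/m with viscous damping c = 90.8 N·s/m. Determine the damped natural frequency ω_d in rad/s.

6.86 rad/s

Parallel springs add: k_eq = 2 × 580 = 1160 N/m.
ω_n = √(k_eq/m) = √(1160/22.7) = 7.149 rad/s.
Critical damping c_c = 2√(k_eq·m) = 2√(1160 × 22.7) = 324.5 N·s/m, so ζ = c/c_c = 90.8/324.5 = 0.2798.
ω_d = ω_n√(1 − ζ²) = 7.149 × √(1 − 0.0783) = 6.863 rad/s.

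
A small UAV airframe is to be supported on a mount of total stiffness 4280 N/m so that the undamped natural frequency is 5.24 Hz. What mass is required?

3.95 kg

ω_n = 2πf_n = 2π × 5.24 = 32.92 rad/s.
m = k/ω_n² = 4280/32.92² = 4280/1084 = 3.948 kg.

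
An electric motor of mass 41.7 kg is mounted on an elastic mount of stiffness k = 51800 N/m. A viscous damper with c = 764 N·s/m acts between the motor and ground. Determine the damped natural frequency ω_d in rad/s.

34.0 rad/s

ω_n = √(k/m) = √(51800/41.7) = 35.24 rad/s.
Critical damping c_c = 2√(k·m) = 2√(51800 × 41.7) = 2939 N·s/m, so ζ = c/c_c = 764/2939 = 0.2599.
ω_d = ω_n√(1 − ζ²) = 35.24 × √(1 − 0.0676) = 34.03 rad/s.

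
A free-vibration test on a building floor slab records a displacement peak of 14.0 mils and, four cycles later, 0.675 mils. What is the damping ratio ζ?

0.120

Logarithmic decrement δ = (1/n)·ln(x₀/x_n) = (1/4)·ln(14.0/0.675) = (1/4)·ln(20.74) = 0.7580.
ζ = δ/√(4π² + δ²) = 0.7580/√(39.48 + 0.575) = 0.7580/6.329 = 0.1198.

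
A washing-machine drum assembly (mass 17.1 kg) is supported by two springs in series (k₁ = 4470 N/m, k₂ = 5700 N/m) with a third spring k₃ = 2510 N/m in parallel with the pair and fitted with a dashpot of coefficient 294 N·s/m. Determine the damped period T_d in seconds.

0.424 s

Series pair: k_s = k₁k₂/(k₁+k₂) = (4470)(5700)/(4470 + 5700) = 2505 N/m. In parallel with k₃: k_eq = 2505 + 2510 = 5015 N/m.
ω_n = √(k_eq/m) = √(5015/17.1) = 17.13 rad/s.
Critical damping c_c = 2√(k_eq·m) = 2√(5015 × 17.1) = 585.7 N·s/m, so ζ = c/c_c = 294/585.7 = 0.5020.
ω_d = ω_n√(1 − ζ²) = 17.13 × √(1 − 0.252) = 14.81 rad/s.
T_d = 2π/ω_d = 0.4242 s.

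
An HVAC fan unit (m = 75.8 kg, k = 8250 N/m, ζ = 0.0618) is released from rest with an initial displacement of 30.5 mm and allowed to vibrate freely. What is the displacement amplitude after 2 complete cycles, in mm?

Logarithmic decrement δ = 2πζ/√(1 − ζ²) = 2π × 0.06180/√(1 − 0.00382) = 0.3890.
After n cycles, x_n/x₀ = e^(−nδ), so x_2 = 30.5 × e^(−2 × 0.3890) = 30.5 × 0.4593 = 14.01 mm.

14.0 mm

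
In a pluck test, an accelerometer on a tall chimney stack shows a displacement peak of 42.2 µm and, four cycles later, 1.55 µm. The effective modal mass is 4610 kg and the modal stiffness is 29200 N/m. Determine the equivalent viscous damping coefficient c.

3020 N·s/m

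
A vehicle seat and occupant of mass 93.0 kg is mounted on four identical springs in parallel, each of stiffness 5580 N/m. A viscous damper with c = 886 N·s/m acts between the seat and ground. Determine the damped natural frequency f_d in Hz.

2.35 Hz

Parallel springs add: k_eq = 4 × 5580 = 22320 N/m.
ω_n = √(k_eq/m) = √(22320/93.0) = 15.49 rad/s.
Critical damping c_c = 2√(k_eq·m) = 2√(22320 × 93.0) = 2881 N·s/m, so ζ = c/c_c = 886/2881 = 0.3075.
ω_d = ω_n√(1 − ζ²) = 15.49 × √(1 − 0.0945) = 14.74 rad/s.
f_d = ω_d/(2π) = 2.346 Hz.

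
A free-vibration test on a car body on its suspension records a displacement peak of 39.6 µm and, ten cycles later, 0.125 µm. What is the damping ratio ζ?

Logarithmic decrement δ = (1/n)·ln(x₀/x_n) = (1/10)·ln(39.6/0.125) = (1/10)·ln(316.8) = 0.5758.
ζ = δ/√(4π² + δ²) = 0.5758/√(39.48 + 0.332) = 0.5758/6.310 = 0.09126.

0.0913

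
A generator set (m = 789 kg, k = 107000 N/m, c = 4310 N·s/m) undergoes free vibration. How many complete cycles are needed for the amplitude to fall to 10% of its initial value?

ζ = c/(2√(km)) = 4310/(2√(107000 × 789)) = 4310/18380 = 0.2345.
Logarithmic decrement δ = 2πζ/√(1 − ζ²) = 2π × 0.2345/√(1 − 0.0550) = 1.516.
x_n/x₀ = e^(−nδ) ≤ 0.1; take ln: n ≥ ln(1/0.1)/δ = 2.303/1.516 = 1.519.
So 2 complete cycles are required.

2 cycles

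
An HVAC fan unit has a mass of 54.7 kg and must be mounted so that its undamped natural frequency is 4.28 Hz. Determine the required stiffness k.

ω_n = 2πf_n = 2π × 4.28 = 26.89 rad/s.
k = m·ω_n² = 54.7 × 26.89² = 54.7 × 723.2 = 39560 N/m.

39600 N/m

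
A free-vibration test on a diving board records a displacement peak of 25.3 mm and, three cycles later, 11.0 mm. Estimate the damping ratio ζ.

0.0441

Logarithmic decrement δ = (1/n)·ln(x₀/x_n) = (1/3)·ln(25.3/11.0) = (1/3)·ln(2.300) = 0.2776.
ζ = δ/√(4π² + δ²) = 0.2776/√(39.48 + 0.0771) = 0.2776/6.289 = 0.04414.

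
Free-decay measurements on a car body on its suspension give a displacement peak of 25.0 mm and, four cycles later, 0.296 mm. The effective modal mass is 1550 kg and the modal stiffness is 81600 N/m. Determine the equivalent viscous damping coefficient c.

3910 N·s/m

Logarithmic decrement δ = (1/n)·ln(x₀/x_n) = (1/4)·ln(25.0/0.296) = (1/4)·ln(84.46) = 1.109.
ζ = δ/√(4π² + δ²) = 1.109/√(39.48 + 1.23) = 1.109/6.380 = 0.1738.
c = ζ · 2√(km) = 0.1738 × 2√(81600 × 1550) = 0.1738 × 22490 = 3910 N·s/m.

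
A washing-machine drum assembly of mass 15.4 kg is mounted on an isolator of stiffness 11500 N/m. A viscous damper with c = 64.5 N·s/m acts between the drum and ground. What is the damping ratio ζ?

ω_n = √(k/m) = √(11500/15.4) = 27.33 rad/s.
Critical damping c_c = 2√(k·m) = 2√(11500 × 15.4) = 841.7 N·s/m, so ζ = c/c_c = 64.5/841.7 = 0.07663.

0.0766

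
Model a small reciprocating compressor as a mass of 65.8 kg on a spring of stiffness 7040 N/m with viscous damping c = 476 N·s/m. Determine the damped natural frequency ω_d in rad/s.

9.69 rad/s

ω_n = √(k/m) = √(7040/65.8) = 10.34 rad/s.
Critical damping c_c = 2√(k·m) = 2√(7040 × 65.8) = 1361 N·s/m, so ζ = c/c_c = 476/1361 = 0.3497.
ω_d = ω_n√(1 − ζ²) = 10.34 × √(1 − 0.122) = 9.691 rad/s.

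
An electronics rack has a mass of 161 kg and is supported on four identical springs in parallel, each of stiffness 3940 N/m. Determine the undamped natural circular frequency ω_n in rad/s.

Parallel springs add: k_eq = 4 × 3940 = 15760 N/m.
ω_n = √(k_eq/m) = √(15760/161) = √97.89 = 9.894 rad/s.

9.89 rad/s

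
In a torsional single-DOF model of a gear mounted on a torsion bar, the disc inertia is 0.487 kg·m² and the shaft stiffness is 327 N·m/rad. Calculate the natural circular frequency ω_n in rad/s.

ω_n = √(k_t/J) = √(327/0.487) = √671.5 = 25.91 rad/s.

25.9 rad/s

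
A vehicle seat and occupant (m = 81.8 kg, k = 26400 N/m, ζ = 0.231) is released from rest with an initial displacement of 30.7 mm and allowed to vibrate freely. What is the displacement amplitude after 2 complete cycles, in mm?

Logarithmic decrement δ = 2πζ/√(1 − ζ²) = 2π × 0.2310/√(1 − 0.0534) = 1.492.
After n cycles, x_n/x₀ = e^(−nδ), so x_2 = 30.7 × e^(−2 × 1.492) = 30.7 × 0.05061 = 1.554 mm.

1.55 mm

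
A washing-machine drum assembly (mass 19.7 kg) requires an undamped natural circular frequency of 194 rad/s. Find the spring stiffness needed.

741000 N/m

k = m·ω_n² = 19.7 × 194.0² = 19.7 × 37640 = 741400 N/m.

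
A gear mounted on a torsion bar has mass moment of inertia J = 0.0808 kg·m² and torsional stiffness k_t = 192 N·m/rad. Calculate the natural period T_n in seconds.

ω_n = √(k_t/J) = √(192/0.0808) = √2376 = 48.75 rad/s.
T_n = 2π/ω_n = 6.283/48.75 = 0.1289 s.

0.129 s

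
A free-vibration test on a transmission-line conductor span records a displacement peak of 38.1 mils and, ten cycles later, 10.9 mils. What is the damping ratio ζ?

0.0199

Logarithmic decrement δ = (1/n)·ln(x₀/x_n) = (1/10)·ln(38.1/10.9) = (1/10)·ln(3.495) = 0.1251.
ζ = δ/√(4π² + δ²) = 0.1251/√(39.48 + 0.0157) = 0.1251/6.284 = 0.01991.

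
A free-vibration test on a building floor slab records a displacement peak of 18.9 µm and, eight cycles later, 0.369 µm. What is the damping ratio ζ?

0.0781

Logarithmic decrement δ = (1/n)·ln(x₀/x_n) = (1/8)·ln(18.9/0.369) = (1/8)·ln(51.22) = 0.4920.
ζ = δ/√(4π² + δ²) = 0.4920/√(39.48 + 0.242) = 0.4920/6.302 = 0.07807.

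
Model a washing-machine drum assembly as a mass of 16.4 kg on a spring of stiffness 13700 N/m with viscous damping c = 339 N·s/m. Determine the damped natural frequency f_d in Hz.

ω_n = √(k/m) = √(13700/16.4) = 28.90 rad/s.
Critical damping c_c = 2√(k·m) = 2√(13700 × 16.4) = 948.0 N·s/m, so ζ = c/c_c = 339/948.0 = 0.3576.
ω_d = ω_n√(1 − ζ²) = 28.90 × √(1 − 0.128) = 26.99 rad/s.
f_d = ω_d/(2π) = 4.296 Hz.

4.30 Hz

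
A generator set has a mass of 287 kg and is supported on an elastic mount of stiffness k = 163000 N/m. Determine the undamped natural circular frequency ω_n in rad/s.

ω_n = √(k/m) = √(163000/287) = √567.9 = 23.83 rad/s.

23.8 rad/s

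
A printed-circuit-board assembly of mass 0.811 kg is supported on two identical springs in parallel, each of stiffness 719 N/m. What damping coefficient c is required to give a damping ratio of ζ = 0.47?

Parallel springs add: k_eq = 2 × 719 = 1438 N/m.
c_c = 2√(k_eq·m) = 2√(1438 × 0.811) = 68.30 N·s/m.
c = ζ·c_c = 0.47 × 68.30 = 32.10 N·s/m.

32.1 N·s/m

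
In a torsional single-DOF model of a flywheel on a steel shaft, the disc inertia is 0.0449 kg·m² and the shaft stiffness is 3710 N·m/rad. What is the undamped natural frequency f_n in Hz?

45.7 Hz

ω_n = √(k_t/J) = √(3710/0.0449) = √82630 = 287.5 rad/s.
f_n = ω_n/(2π) = 287.5/6.283 = 45.75 Hz.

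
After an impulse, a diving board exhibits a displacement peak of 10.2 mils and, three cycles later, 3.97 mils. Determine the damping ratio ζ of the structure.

0.0500

Logarithmic decrement δ = (1/n)·ln(x₀/x_n) = (1/3)·ln(10.2/3.97) = (1/3)·ln(2.569) = 0.3145.
ζ = δ/√(4π² + δ²) = 0.3145/√(39.48 + 0.0989) = 0.3145/6.291 = 0.05000.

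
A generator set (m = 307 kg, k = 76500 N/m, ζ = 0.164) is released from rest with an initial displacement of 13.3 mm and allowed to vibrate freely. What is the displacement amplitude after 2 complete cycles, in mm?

1.65 mm

Logarithmic decrement δ = 2πζ/√(1 − ζ²) = 2π × 0.1640/√(1 − 0.0269) = 1.045.
After n cycles, x_n/x₀ = e^(−nδ), so x_2 = 13.3 × e^(−2 × 1.045) = 13.3 × 0.1238 = 1.646 mm.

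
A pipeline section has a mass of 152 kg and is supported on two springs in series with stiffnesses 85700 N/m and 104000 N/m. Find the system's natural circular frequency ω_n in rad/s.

17.6 rad/s

Series springs: 1/k_eq = 1/85700 + 1/104000 = 2.128×10^-5, so k_eq = 46980 N/m.
ω_n = √(k_eq/m) = √(46980/152) = √309.1 = 17.58 rad/s.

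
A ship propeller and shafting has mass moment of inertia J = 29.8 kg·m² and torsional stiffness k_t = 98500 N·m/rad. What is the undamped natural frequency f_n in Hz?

9.15 Hz

ω_n = √(k_t/J) = √(98500/29.8) = √3305 = 57.49 rad/s.
f_n = ω_n/(2π) = 57.49/6.283 = 9.150 Hz.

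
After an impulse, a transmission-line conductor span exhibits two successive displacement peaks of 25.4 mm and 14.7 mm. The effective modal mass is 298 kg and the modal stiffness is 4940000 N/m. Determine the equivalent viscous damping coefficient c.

6650 N·s/m

Logarithmic decrement δ = (1/n)·ln(x₀/x_n) = (1/1)·ln(25.4/14.7) = (1/1)·ln(1.728) = 0.5469.
ζ = δ/√(4π² + δ²) = 0.5469/√(39.48 + 0.299) = 0.5469/6.307 = 0.08671.
c = ζ · 2√(km) = 0.08671 × 2√(4940000 × 298) = 0.08671 × 76740 = 6654 N·s/m.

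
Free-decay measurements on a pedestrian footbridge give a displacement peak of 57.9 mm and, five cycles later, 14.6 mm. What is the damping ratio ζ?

0.0438

Logarithmic decrement δ = (1/n)·ln(x₀/x_n) = (1/5)·ln(57.9/14.6) = (1/5)·ln(3.966) = 0.2755.
ζ = δ/√(4π² + δ²) = 0.2755/√(39.48 + 0.0759) = 0.2755/6.289 = 0.04381.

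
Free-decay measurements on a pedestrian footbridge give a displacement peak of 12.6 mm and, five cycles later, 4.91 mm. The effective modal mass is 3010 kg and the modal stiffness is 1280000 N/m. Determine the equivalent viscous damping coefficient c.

Logarithmic decrement δ = (1/n)·ln(x₀/x_n) = (1/5)·ln(12.6/4.91) = (1/5)·ln(2.566) = 0.1885.
ζ = δ/√(4π² + δ²) = 0.1885/√(39.48 + 0.0355) = 0.1885/6.286 = 0.02998.
c = ζ · 2√(km) = 0.02998 × 2√(1280000 × 3010) = 0.02998 × 124100 = 3722 N·s/m.

3720 N·s/m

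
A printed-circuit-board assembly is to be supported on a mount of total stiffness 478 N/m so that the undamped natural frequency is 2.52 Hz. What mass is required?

ω_n = 2πf_n = 2π × 2.52 = 15.83 rad/s.
m = k/ω_n² = 478/15.83² = 478/250.7 = 1.907 kg.

1.91 kg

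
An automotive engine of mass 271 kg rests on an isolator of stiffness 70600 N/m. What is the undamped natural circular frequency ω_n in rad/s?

16.1 rad/s

ω_n = √(k/m) = √(70600/271) = √260.5 = 16.14 rad/s.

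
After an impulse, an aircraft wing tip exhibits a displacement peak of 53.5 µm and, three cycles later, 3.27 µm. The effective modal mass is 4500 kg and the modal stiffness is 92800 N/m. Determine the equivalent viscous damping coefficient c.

5990 N·s/m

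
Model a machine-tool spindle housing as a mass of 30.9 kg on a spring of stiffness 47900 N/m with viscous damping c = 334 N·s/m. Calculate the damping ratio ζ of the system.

ω_n = √(k/m) = √(47900/30.9) = 39.37 rad/s.
Critical damping c_c = 2√(k·m) = 2√(47900 × 30.9) = 2433 N·s/m, so ζ = c/c_c = 334/2433 = 0.1373.

0.137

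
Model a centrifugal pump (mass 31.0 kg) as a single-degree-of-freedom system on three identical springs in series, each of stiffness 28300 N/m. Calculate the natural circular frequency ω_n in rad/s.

Series springs: 1/k_eq = 3/28300, so k_eq = 28300/3 = 9433 N/m.
ω_n = √(k_eq/m) = √(9433/31.0) = √304.3 = 17.44 rad/s.

17.4 rad/s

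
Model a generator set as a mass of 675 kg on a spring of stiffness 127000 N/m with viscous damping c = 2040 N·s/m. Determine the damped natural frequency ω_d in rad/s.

13.6 rad/s

ω_n = √(k/m) = √(127000/675) = 13.72 rad/s.
Critical damping c_c = 2√(k·m) = 2√(127000 × 675) = 18520 N·s/m, so ζ = c/c_c = 2040/18520 = 0.1102.
ω_d = ω_n√(1 − ζ²) = 13.72 × √(1 − 0.0121) = 13.63 rad/s.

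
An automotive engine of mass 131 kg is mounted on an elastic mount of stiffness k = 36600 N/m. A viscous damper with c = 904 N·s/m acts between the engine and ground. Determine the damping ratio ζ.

0.206

ω_n = √(k/m) = √(36600/131) = 16.71 rad/s.
Critical damping c_c = 2√(k·m) = 2√(36600 × 131) = 4379 N·s/m, so ζ = c/c_c = 904/4379 = 0.2064.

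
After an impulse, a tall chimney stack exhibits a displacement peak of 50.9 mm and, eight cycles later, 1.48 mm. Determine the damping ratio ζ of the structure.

Logarithmic decrement δ = (1/n)·ln(x₀/x_n) = (1/8)·ln(50.9/1.48) = (1/8)·ln(34.39) = 0.4422.
ζ = δ/√(4π² + δ²) = 0.4422/√(39.48 + 0.196) = 0.4422/6.299 = 0.07021.

0.0702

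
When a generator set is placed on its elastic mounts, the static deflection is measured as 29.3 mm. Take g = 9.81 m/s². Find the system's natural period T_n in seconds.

0.343 s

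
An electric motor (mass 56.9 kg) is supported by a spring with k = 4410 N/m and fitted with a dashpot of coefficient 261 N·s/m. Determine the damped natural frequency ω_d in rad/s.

8.50 rad/s

ω_n = √(k/m) = √(4410/56.9) = 8.804 rad/s.
Critical damping c_c = 2√(k·m) = 2√(4410 × 56.9) = 1002 N·s/m, so ζ = c/c_c = 261/1002 = 0.2605.
ω_d = ω_n√(1 − ζ²) = 8.804 × √(1 − 0.0679) = 8.500 rad/s.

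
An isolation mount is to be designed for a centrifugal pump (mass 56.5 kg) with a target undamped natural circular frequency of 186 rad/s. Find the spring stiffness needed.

1950000 N/m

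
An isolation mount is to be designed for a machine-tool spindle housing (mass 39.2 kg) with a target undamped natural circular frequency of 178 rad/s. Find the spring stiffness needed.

k = m·ω_n² = 39.2 × 178.0² = 39.2 × 31680 = 1242000 N/m.

1240000 N/m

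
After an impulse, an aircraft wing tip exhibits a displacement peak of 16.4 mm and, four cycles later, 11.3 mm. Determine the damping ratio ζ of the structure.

Logarithmic decrement δ = (1/n)·ln(x₀/x_n) = (1/4)·ln(16.4/11.3) = (1/4)·ln(1.451) = 0.09312.
ζ = δ/√(4π² + δ²) = 0.09312/√(39.48 + 0.00867) = 0.09312/6.284 = 0.01482.

0.0148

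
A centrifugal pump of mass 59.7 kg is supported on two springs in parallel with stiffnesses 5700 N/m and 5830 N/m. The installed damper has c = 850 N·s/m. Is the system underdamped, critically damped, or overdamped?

underdamped

Parallel springs add: k_eq = 5700 + 5830 = 11530 N/m.
c_c = 2√(k_eq·m) = 1659 N·s/m; ζ = c/c_c = 850/1659 = 0.512.
Since ζ < 1 the system is underdamped.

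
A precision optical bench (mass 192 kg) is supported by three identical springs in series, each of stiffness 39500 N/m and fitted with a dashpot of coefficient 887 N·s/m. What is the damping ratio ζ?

0.279

Series springs: 1/k_eq = 3/39500, so k_eq = 39500/3 = 13170 N/m.
ω_n = √(k_eq/m) = √(13170/192) = 8.281 rad/s.
Critical damping c_c = 2√(k_eq·m) = 2√(13170 × 192) = 3180 N·s/m, so ζ = c/c_c = 887/3180 = 0.2789.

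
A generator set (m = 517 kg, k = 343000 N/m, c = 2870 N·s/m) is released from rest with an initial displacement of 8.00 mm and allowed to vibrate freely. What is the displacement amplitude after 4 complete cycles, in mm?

ζ = c/(2√(km)) = 2870/(2√(343000 × 517)) = 2870/26630 = 0.1078.
Logarithmic decrement δ = 2πζ/√(1 − ζ²) = 2π × 0.1078/√(1 − 0.0116) = 0.6810.
After n cycles, x_n/x₀ = e^(−nδ), so x_4 = 8.00 × e^(−4 × 0.6810) = 8.00 × 0.06560 = 0.5248 mm.

0.525 mm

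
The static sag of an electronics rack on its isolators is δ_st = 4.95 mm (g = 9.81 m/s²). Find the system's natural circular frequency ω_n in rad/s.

44.5 rad/s

ω_n = √(g/δ_st) = √(9.81/0.00495) = √1982 = 44.52 rad/s.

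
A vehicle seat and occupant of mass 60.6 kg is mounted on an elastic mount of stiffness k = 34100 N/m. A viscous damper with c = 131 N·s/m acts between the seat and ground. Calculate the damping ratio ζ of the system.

0.0456

ω_n = √(k/m) = √(34100/60.6) = 23.72 rad/s.
Critical damping c_c = 2√(k·m) = 2√(34100 × 60.6) = 2875 N·s/m, so ζ = c/c_c = 131/2875 = 0.04556.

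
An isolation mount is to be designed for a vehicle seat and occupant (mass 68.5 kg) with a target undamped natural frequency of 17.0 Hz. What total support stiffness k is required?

782000 N/m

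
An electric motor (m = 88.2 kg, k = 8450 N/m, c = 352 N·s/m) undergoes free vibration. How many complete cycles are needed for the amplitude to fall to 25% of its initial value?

2 cycles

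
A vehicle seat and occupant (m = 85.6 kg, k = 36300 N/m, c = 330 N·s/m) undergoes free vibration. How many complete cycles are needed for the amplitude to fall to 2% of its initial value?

ζ = c/(2√(km)) = 330/(2√(36300 × 85.6)) = 330/3525 = 0.09360.
Logarithmic decrement δ = 2πζ/√(1 − ζ²) = 2π × 0.09360/√(1 − 0.00876) = 0.5907.
x_n/x₀ = e^(−nδ) ≤ 0.02; take ln: n ≥ ln(1/0.02)/δ = 3.912/0.5907 = 6.622.
So 7 complete cycles are required.

7 cycles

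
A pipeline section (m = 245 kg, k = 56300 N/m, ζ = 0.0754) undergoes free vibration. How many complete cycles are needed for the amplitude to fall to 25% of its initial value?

3 cycles

Logarithmic decrement δ = 2πζ/√(1 − ζ²) = 2π × 0.07540/√(1 − 0.00569) = 0.4751.
x_n/x₀ = e^(−nδ) ≤ 0.25; take ln: n ≥ ln(1/0.25)/δ = 1.386/0.4751 = 2.918.
So 3 complete cycles are required.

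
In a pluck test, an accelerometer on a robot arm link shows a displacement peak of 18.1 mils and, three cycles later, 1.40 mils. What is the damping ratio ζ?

0.135

Logarithmic decrement δ = (1/n)·ln(x₀/x_n) = (1/3)·ln(18.1/1.40) = (1/3)·ln(12.93) = 0.8531.
ζ = δ/√(4π² + δ²) = 0.8531/√(39.48 + 0.728) = 0.8531/6.341 = 0.1345.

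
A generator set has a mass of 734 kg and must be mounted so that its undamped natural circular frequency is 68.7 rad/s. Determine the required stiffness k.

k = m·ω_n² = 734 × 68.70² = 734 × 4720 = 3464000 N/m.

3460000 N/m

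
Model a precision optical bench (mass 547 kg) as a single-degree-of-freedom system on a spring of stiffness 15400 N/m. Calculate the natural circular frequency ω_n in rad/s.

5.31 rad/s

ω_n = √(k/m) = √(15400/547) = √28.15 = 5.306 rad/s.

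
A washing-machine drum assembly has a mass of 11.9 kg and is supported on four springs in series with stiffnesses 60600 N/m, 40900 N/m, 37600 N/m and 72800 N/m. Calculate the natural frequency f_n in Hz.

Series springs: 1/k_eq = 1/60600 + 1/40900 + 1/37600 + 1/72800 = 8.128×10^-5, so k_eq = 12300 N/m.
ω_n = √(k_eq/m) = √(12300/11.9) = √1034 = 32.15 rad/s.
f_n = ω_n/(2π) = 32.15/6.283 = 5.117 Hz.

5.12 Hz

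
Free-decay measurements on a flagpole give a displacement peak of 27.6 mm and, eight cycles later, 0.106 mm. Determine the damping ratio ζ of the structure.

0.110

Logarithmic decrement δ = (1/n)·ln(x₀/x_n) = (1/8)·ln(27.6/0.106) = (1/8)·ln(260.4) = 0.6953.
ζ = δ/√(4π² + δ²) = 0.6953/√(39.48 + 0.483) = 0.6953/6.322 = 0.1100.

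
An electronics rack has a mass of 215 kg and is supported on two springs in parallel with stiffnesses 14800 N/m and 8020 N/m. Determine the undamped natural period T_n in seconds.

0.610 s

Parallel springs add: k_eq = 14800 + 8020 = 22820 N/m.
ω_n = √(k_eq/m) = √(22820/215) = √106.1 = 10.30 rad/s.
T_n = 2π/ω_n = 6.283/10.30 = 0.6099 s.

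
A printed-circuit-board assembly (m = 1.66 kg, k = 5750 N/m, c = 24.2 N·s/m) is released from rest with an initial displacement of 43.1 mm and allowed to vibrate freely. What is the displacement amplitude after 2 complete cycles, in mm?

8.98 mm

ζ = c/(2√(km)) = 24.2/(2√(5750 × 1.66)) = 24.2/195.4 = 0.1239.
Logarithmic decrement δ = 2πζ/√(1 − ζ²) = 2π × 0.1239/√(1 − 0.0153) = 0.7842.
After n cycles, x_n/x₀ = e^(−nδ), so x_2 = 43.1 × e^(−2 × 0.7842) = 43.1 × 0.2084 = 8.981 mm.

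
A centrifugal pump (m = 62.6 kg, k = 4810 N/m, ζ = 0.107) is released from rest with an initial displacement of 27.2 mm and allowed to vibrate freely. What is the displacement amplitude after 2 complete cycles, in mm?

Logarithmic decrement δ = 2πζ/√(1 − ζ²) = 2π × 0.1070/√(1 − 0.0114) = 0.6762.
After n cycles, x_n/x₀ = e^(−nδ), so x_2 = 27.2 × e^(−2 × 0.6762) = 27.2 × 0.2586 = 7.035 mm.

7.03 mm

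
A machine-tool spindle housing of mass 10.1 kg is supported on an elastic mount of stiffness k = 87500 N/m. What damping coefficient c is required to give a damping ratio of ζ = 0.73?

1370 N·s/m

c_c = 2√(k·m) = 2√(87500 × 10.1) = 1880 N·s/m.
c = ζ·c_c = 0.73 × 1880 = 1373 N·s/m.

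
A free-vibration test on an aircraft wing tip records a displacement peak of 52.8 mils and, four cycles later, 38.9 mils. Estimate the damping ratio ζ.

0.0122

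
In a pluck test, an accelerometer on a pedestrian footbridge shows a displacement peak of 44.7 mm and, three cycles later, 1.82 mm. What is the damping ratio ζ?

0.167

Logarithmic decrement δ = (1/n)·ln(x₀/x_n) = (1/3)·ln(44.7/1.82) = (1/3)·ln(24.56) = 1.067.
ζ = δ/√(4π² + δ²) = 1.067/√(39.48 + 1.14) = 1.067/6.373 = 0.1674.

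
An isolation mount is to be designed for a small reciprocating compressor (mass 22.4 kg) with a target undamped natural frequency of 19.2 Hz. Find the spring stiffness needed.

ω_n = 2πf_n = 2π × 19.2 = 120.6 rad/s.
k = m·ω_n² = 22.4 × 120.6² = 22.4 × 14550 = 326000 N/m.

326000 N/m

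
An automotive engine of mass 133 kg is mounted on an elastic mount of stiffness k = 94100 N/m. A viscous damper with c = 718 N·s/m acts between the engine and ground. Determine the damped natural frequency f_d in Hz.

ω_n = √(k/m) = √(94100/133) = 26.60 rad/s.
Critical damping c_c = 2√(k·m) = 2√(94100 × 133) = 7075 N·s/m, so ζ = c/c_c = 718/7075 = 0.1015.
ω_d = ω_n√(1 − ζ²) = 26.60 × √(1 − 0.0103) = 26.46 rad/s.
f_d = ω_d/(2π) = 4.212 Hz.

4.21 Hz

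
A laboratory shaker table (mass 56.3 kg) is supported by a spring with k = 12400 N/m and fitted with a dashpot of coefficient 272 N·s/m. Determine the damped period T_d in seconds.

0.429 s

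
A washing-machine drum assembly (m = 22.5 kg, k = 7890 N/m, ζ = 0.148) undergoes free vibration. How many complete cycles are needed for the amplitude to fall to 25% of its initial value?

2 cycles

Logarithmic decrement δ = 2πζ/√(1 − ζ²) = 2π × 0.1480/√(1 − 0.0219) = 0.9403.
x_n/x₀ = e^(−nδ) ≤ 0.25; take ln: n ≥ ln(1/0.25)/δ = 1.386/0.9403 = 1.474.
So 2 complete cycles are required.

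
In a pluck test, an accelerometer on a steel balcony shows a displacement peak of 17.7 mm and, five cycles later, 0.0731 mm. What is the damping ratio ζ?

0.172

Logarithmic decrement δ = (1/n)·ln(x₀/x_n) = (1/5)·ln(17.7/0.0731) = (1/5)·ln(242.1) = 1.098.
ζ = δ/√(4π² + δ²) = 1.098/√(39.48 + 1.21) = 1.098/6.378 = 0.1721.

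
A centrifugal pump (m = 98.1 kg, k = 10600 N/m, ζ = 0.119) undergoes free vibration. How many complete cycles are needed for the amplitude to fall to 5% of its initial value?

Logarithmic decrement δ = 2πζ/√(1 − ζ²) = 2π × 0.1190/√(1 − 0.0142) = 0.7531.
x_n/x₀ = e^(−nδ) ≤ 0.05; take ln: n ≥ ln(1/0.05)/δ = 2.996/0.7531 = 3.978.
So 4 complete cycles are required.

4 cycles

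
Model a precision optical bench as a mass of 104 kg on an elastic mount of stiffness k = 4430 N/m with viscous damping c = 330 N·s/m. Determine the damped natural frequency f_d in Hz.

ω_n = √(k/m) = √(4430/104) = 6.527 rad/s.
Critical damping c_c = 2√(k·m) = 2√(4430 × 104) = 1358 N·s/m, so ζ = c/c_c = 330/1358 = 0.2431.
ω_d = ω_n√(1 − ζ²) = 6.527 × √(1 − 0.0591) = 6.331 rad/s.
f_d = ω_d/(2π) = 1.008 Hz.

1.01 Hz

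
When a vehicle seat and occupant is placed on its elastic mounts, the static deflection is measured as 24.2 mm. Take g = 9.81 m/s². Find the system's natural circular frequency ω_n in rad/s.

ω_n = √(g/δ_st) = √(9.81/0.0242) = √405.4 = 20.13 rad/s.

20.1 rad/s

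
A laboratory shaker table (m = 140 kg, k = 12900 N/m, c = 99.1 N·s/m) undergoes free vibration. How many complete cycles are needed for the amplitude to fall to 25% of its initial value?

6 cycles

ζ = c/(2√(km)) = 99.1/(2√(12900 × 140)) = 99.1/2688 = 0.03687.
Logarithmic decrement δ = 2πζ/√(1 − ζ²) = 2π × 0.03687/√(1 − 0.00136) = 0.2318.
x_n/x₀ = e^(−nδ) ≤ 0.25; take ln: n ≥ ln(1/0.25)/δ = 1.386/0.2318 = 5.980.
So 6 complete cycles are required.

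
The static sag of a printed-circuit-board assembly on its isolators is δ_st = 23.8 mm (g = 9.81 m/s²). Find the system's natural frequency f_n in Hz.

3.23 Hz

ω_n = √(g/δ_st) = √(9.81/0.0238) = √412.2 = 20.30 rad/s.
f_n = ω_n/(2π) = 20.30/6.283 = 3.231 Hz.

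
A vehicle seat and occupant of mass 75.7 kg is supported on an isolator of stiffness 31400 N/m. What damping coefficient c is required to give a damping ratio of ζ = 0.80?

2470 N·s/m

c_c = 2√(k·m) = 2√(31400 × 75.7) = 3083 N·s/m.
c = ζ·c_c = 0.80 × 3083 = 2467 N·s/m.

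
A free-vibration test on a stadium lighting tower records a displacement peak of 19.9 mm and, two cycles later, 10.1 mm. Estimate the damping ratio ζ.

Logarithmic decrement δ = (1/n)·ln(x₀/x_n) = (1/2)·ln(19.9/10.1) = (1/2)·ln(1.970) = 0.3391.
ζ = δ/√(4π² + δ²) = 0.3391/√(39.48 + 0.115) = 0.3391/6.292 = 0.05389.

0.0539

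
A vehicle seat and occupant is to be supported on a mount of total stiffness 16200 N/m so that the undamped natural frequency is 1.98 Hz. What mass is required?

ω_n = 2πf_n = 2π × 1.98 = 12.44 rad/s.
m = k/ω_n² = 16200/12.44² = 16200/154.8 = 104.7 kg.

105 kg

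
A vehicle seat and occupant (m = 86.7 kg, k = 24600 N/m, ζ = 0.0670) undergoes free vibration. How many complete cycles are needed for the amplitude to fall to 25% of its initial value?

Logarithmic decrement δ = 2πζ/√(1 − ζ²) = 2π × 0.06700/√(1 − 0.00449) = 0.4219.
x_n/x₀ = e^(−nδ) ≤ 0.25; take ln: n ≥ ln(1/0.25)/δ = 1.386/0.4219 = 3.286.
So 4 complete cycles are required.

4 cycles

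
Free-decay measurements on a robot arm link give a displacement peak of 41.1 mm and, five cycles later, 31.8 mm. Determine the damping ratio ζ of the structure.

0.00817

Logarithmic decrement δ = (1/n)·ln(x₀/x_n) = (1/5)·ln(41.1/31.8) = (1/5)·ln(1.292) = 0.05131.
ζ = δ/√(4π² + δ²) = 0.05131/√(39.48 + 0.00263) = 0.05131/6.283 = 0.008166.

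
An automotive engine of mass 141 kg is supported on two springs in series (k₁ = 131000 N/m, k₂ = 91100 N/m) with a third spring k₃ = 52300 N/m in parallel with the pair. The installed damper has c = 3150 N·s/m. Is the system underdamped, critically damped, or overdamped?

Series pair: k_s = k₁k₂/(k₁+k₂) = (131000)(91100)/(131000 + 91100) = 53730 N/m. In parallel with k₃: k_eq = 53730 + 52300 = 106000 N/m.
c_c = 2√(k_eq·m) = 7733 N·s/m; ζ = c/c_c = 3150/7733 = 0.407.
Since ζ < 1 the system is underdamped.

underdamped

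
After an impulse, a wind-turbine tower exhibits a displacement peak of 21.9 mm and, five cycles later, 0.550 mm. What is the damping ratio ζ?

0.116

Logarithmic decrement δ = (1/n)·ln(x₀/x_n) = (1/5)·ln(21.9/0.550) = (1/5)·ln(39.82) = 0.7369.
ζ = δ/√(4π² + δ²) = 0.7369/√(39.48 + 0.543) = 0.7369/6.326 = 0.1165.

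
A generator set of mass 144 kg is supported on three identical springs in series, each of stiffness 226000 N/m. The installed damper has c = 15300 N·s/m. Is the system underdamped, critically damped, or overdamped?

overdamped

Series springs: 1/k_eq = 3/226000, so k_eq = 226000/3 = 75330 N/m.
c_c = 2√(k_eq·m) = 6587 N·s/m; ζ = c/c_c = 15300/6587 = 2.32.
Since ζ > 1 the system is overdamped.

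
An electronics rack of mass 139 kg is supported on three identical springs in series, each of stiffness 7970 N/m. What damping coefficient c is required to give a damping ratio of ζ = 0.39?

Series springs: 1/k_eq = 3/7970, so k_eq = 7970/3 = 2657 N/m.
c_c = 2√(k_eq·m) = 2√(2657 × 139) = 1215 N·s/m.
c = ζ·c_c = 0.39 × 1215 = 474.0 N·s/m.

474 N·s/m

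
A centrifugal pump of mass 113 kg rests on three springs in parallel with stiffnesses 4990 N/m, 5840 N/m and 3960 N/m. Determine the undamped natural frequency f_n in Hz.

1.82 Hz

Parallel springs add: k_eq = 4990 + 5840 + 3960 = 14790 N/m.
ω_n = √(k_eq/m) = √(14790/113) = √130.9 = 11.44 rad/s.
f_n = ω_n/(2π) = 11.44/6.283 = 1.821 Hz.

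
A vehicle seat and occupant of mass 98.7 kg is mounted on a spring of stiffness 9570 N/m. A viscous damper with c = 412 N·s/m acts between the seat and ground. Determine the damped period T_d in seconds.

0.653 s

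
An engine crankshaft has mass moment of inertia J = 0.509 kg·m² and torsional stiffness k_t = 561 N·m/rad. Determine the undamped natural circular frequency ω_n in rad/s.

33.2 rad/s

ω_n = √(k_t/J) = √(561/0.509) = √1102 = 33.20 rad/s.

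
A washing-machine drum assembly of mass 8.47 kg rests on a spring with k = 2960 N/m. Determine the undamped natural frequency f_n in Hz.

ω_n = √(k/m) = √(2960/8.47) = √349.5 = 18.69 rad/s.
f_n = ω_n/(2π) = 18.69/6.283 = 2.975 Hz.

2.98 Hz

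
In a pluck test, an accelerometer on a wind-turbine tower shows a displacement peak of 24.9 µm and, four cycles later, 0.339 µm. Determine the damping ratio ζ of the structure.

Logarithmic decrement δ = (1/n)·ln(x₀/x_n) = (1/4)·ln(24.9/0.339) = (1/4)·ln(73.45) = 1.074.
ζ = δ/√(4π² + δ²) = 1.074/√(39.48 + 1.15) = 1.074/6.374 = 0.1685.

0.169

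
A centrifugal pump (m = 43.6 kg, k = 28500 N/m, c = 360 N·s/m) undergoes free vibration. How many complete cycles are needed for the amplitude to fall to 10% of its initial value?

3 cycles

ζ = c/(2√(km)) = 360/(2√(28500 × 43.6)) = 360/2229 = 0.1615.
Logarithmic decrement δ = 2πζ/√(1 − ζ²) = 2π × 0.1615/√(1 − 0.0261) = 1.028.
x_n/x₀ = e^(−nδ) ≤ 0.1; take ln: n ≥ ln(1/0.1)/δ = 2.303/1.028 = 2.240.
So 3 complete cycles are required.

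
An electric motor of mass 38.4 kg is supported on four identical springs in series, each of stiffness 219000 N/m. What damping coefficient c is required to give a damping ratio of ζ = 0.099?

Series springs: 1/k_eq = 4/219000, so k_eq = 219000/4 = 54750 N/m.
c_c = 2√(k_eq·m) = 2√(54750 × 38.4) = 2900 N·s/m.
c = ζ·c_c = 0.099 × 2900 = 287.1 N·s/m.

287 N·s/m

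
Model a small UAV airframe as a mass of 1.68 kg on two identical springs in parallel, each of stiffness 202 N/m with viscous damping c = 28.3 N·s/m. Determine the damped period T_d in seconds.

Parallel springs add: k_eq = 2 × 202 = 404.0 N/m.
ω_n = √(k_eq/m) = √(404.0/1.68) = 15.51 rad/s.
Critical damping c_c = 2√(k_eq·m) = 2√(404.0 × 1.68) = 52.10 N·s/m, so ζ = c/c_c = 28.3/52.10 = 0.5431.
ω_d = ω_n√(1 − ζ²) = 15.51 × √(1 − 0.295) = 13.02 rad/s.
T_d = 2π/ω_d = 0.4826 s.

0.483 s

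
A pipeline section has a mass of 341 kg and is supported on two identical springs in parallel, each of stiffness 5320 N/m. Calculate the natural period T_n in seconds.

1.12 s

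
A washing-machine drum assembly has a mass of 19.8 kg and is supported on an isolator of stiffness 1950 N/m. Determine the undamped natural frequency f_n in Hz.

1.58 Hz

ω_n = √(k/m) = √(1950/19.8) = √98.48 = 9.924 rad/s.
f_n = ω_n/(2π) = 9.924/6.283 = 1.579 Hz.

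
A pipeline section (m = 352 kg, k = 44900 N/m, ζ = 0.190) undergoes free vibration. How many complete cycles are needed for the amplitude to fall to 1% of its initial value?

Logarithmic decrement δ = 2πζ/√(1 − ζ²) = 2π × 0.1900/√(1 − 0.0361) = 1.216.
x_n/x₀ = e^(−nδ) ≤ 0.01; take ln: n ≥ ln(1/0.01)/δ = 4.605/1.216 = 3.787.
So 4 complete cycles are required.

4 cycles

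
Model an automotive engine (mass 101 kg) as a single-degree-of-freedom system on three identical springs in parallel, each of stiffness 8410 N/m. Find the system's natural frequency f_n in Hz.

Parallel springs add: k_eq = 3 × 8410 = 25230 N/m.
ω_n = √(k_eq/m) = √(25230/101) = √249.8 = 15.81 rad/s.
f_n = ω_n/(2π) = 15.81/6.283 = 2.515 Hz.

2.52 Hz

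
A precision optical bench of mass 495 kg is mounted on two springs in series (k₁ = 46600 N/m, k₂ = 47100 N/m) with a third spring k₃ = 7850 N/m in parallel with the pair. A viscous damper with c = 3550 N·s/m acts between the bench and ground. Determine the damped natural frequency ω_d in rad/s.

7.09 rad/s

Series pair: k_s = k₁k₂/(k₁+k₂) = (46600)(47100)/(46600 + 47100) = 23420 N/m. In parallel with k₃: k_eq = 23420 + 7850 = 31270 N/m.
ω_n = √(k_eq/m) = √(31270/495) = 7.949 rad/s.
Critical damping c_c = 2√(k_eq·m) = 2√(31270 × 495) = 7869 N·s/m, so ζ = c/c_c = 3550/7869 = 0.4511.
ω_d = ω_n√(1 − ζ²) = 7.949 × √(1 − 0.204) = 7.094 rad/s.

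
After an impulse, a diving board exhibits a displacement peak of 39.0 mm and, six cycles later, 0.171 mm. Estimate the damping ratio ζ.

0.143

Logarithmic decrement δ = (1/n)·ln(x₀/x_n) = (1/6)·ln(39.0/0.171) = (1/6)·ln(228.1) = 0.9049.
ζ = δ/√(4π² + δ²) = 0.9049/√(39.48 + 0.819) = 0.9049/6.348 = 0.1426.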